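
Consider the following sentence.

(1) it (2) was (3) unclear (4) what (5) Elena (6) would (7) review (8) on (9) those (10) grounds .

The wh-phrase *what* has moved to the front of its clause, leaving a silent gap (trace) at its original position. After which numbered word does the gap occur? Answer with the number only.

Pre-movement form: Elena would review what on those grounds.
'what' functions as the direct object of 'review'. Fronting leaves a gap immediately after 'review':
It was unclear what Elena would review ___ on those grounds.
'review' is word 7.

7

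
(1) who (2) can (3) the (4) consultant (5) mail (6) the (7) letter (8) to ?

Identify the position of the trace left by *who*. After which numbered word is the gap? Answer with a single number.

8

In situ: The consultant can mail the letter to who.
'who' is the object of the preposition 'to' (recipient of 'mail'). It moves to the left edge, and the trace sits right after 'to':
Who can the consultant mail the letter to ___?
'to' is word 8.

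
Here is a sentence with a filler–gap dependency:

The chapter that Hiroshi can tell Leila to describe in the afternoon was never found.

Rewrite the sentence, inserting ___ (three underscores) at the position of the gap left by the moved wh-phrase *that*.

'that' functions as the direct object of 'describe'. The gap is right after 'describe'.

The chapter that Hiroshi can tell Leila to describe ___ in the afternoon was never found.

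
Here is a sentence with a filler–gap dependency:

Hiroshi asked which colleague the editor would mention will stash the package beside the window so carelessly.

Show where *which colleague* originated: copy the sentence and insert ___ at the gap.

Hiroshi asked which colleague the editor would mention ___ will stash the package beside the window so carelessly.

Before movement: The editor would mention which colleague will stash the package beside the window so carelessly.
'which colleague' functions as the subject of the clause embedded under 'mention'. The gap is right after 'mention'.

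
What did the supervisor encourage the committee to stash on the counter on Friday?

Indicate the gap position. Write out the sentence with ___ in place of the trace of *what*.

Underlying clause: The supervisor did encourage the committee to stash what on the counter on Friday.
'what' functions as the direct object of 'stash'. The gap is right after 'stash'.

What did the supervisor encourage the committee to stash ___ on the counter on Friday?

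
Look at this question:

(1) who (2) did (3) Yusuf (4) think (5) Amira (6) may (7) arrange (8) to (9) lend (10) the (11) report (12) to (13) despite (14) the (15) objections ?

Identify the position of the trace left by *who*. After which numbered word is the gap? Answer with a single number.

12

Underlying clause: Yusuf did think Amira may arrange to lend the report to who despite the objections.
'who' is the object of the preposition 'to' (recipient of 'lend'). Wh-movement fronts it, leaving a gap right after 'to':
Who did Yusuf think Amira may arrange to lend the report to ___ despite the objections?
'to' is word 12.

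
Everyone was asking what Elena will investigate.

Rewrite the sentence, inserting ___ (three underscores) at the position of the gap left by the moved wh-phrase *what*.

In situ: Elena will investigate what.
'what' functions as the direct object of 'investigate'. The gap is right after 'investigate'.

Everyone was asking what Elena will investigate ___.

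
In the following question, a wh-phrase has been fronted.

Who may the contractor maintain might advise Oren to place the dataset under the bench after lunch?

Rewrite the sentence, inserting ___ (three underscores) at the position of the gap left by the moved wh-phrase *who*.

Pre-movement form: The contractor may maintain who might advise Oren to place the dataset under the bench after lunch.
The filler 'who' is interpreted as the subject of the clause embedded under 'maintain'. The gap is right after 'maintain'.

Who may the contractor maintain ___ might advise Oren to place the dataset under the bench after lunch?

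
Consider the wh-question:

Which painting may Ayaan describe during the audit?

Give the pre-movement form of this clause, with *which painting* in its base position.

Ayaan may describe which painting during the audit.

'which painting' functions as the direct object of 'describe'. Wh-movement fronts it, leaving a gap right after 'describe':
Which painting may Ayaan describe ___ during the audit?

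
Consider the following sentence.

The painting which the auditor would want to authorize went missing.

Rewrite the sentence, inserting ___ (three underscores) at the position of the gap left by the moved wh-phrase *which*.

The painting which the auditor would want to authorize ___ went missing.

The filler 'which' is interpreted as the direct object of 'authorize'. The gap is right after 'authorize'.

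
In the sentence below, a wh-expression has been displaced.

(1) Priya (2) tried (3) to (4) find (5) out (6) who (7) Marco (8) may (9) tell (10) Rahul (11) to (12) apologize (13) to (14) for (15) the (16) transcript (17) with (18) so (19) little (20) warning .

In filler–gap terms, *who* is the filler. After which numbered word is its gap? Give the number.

In situ: Marco may tell Rahul to apologize to who for the transcript with so little warning.
The filler 'who' is interpreted as the object of the preposition 'to'. Fronting leaves a gap immediately after 'to':
Priya tried to find out who Marco may tell Rahul to apologize to ___ for the transcript with so little warning.
'to' is word 13.

13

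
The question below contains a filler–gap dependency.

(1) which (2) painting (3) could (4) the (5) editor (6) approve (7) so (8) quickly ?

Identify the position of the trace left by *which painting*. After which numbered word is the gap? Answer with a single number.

Before movement: The editor could approve which painting so quickly.
The filler 'which painting' is interpreted as the direct object of 'approve'. Wh-movement fronts it, leaving a gap right after 'approve':
Which painting could the editor approve ___ so quickly?
'approve' is word 6.

6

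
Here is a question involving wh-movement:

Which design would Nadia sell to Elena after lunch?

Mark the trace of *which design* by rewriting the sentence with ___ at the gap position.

Which design would Nadia sell ___ to Elena after lunch?

In situ: Nadia would sell which design to Elena after lunch.
The filler 'which design' is interpreted as the direct object of 'sell'. The gap is right after 'sell'.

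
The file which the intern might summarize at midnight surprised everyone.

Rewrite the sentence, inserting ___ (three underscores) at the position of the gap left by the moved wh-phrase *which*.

The file which the intern might summarize ___ at midnight surprised everyone.

The filler 'which' is interpreted as the direct object of 'summarize'. The gap is right after 'summarize'.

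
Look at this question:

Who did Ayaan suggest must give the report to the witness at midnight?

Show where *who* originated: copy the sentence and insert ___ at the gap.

Who did Ayaan suggest ___ must give the report to the witness at midnight?

In situ: Ayaan did suggest who must give the report to the witness at midnight.
The filler 'who' is interpreted as the subject of the clause embedded under 'suggest'. The gap is right after 'suggest'.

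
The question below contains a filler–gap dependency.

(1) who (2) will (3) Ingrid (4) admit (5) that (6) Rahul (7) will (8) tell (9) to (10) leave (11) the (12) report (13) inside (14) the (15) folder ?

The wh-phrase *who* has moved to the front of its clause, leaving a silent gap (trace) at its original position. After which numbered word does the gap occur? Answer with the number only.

8

Pre-movement form: Ingrid will admit that Rahul will tell who to leave the report inside the folder.
'who' functions as the direct object of 'tell'. It moves to the left edge, and the trace sits right after 'tell':
Who will Ingrid admit that Rahul will tell ___ to leave the report inside the folder?
'tell' is word 8.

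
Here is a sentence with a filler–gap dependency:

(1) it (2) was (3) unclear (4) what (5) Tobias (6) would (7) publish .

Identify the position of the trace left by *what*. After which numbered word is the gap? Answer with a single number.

Before movement: Tobias would publish what.
'what' is the direct object of 'publish'. It moves to the left edge, and the trace sits right after 'publish':
It was unclear what Tobias would publish ___.
'publish' is word 7.

7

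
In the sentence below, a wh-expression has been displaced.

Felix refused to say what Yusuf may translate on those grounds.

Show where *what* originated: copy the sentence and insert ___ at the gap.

Underlying clause: Yusuf may translate what on those grounds.
'what' is the direct object of 'translate'. The gap is right after 'translate'.

Felix refused to say what Yusuf may translate ___ on those grounds.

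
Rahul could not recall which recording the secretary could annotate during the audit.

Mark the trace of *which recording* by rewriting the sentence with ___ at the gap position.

In situ: The secretary could annotate which recording during the audit.
'which recording' functions as the direct object of 'annotate'. The gap is right after 'annotate'.

Rahul could not recall which recording the secretary could annotate ___ during the audit.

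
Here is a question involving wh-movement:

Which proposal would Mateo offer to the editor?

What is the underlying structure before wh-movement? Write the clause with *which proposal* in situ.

The filler 'which proposal' is interpreted as the direct object of 'offer'. Fronting leaves a gap immediately after 'offer':
Which proposal would Mateo offer ___ to the editor?

Mateo would offer which proposal to the editor.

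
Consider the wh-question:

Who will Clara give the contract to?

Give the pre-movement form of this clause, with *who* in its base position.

The filler 'who' is interpreted as the object of the preposition 'to' (recipient of 'give'). Wh-movement fronts it, leaving a gap right after 'to':
Who will Clara give the contract to ___?

Clara will give the contract to who.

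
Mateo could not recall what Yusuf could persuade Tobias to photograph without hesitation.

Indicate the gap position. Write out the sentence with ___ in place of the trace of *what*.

Before movement: Yusuf could persuade Tobias to photograph what without hesitation.
The filler 'what' is interpreted as the direct object of 'photograph'. The gap is right after 'photograph'.

Mateo could not recall what Yusuf could persuade Tobias to photograph ___ without hesitation.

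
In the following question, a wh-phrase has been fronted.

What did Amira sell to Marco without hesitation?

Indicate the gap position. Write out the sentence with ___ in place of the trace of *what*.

Underlying clause: Amira did sell what to Marco without hesitation.
The filler 'what' is interpreted as the direct object of 'sell'. The gap is right after 'sell'.

What did Amira sell ___ to Marco without hesitation?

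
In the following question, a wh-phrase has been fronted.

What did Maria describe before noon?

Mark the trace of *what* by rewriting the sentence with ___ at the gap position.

What did Maria describe ___ before noon?

Pre-movement form: Maria did describe what before noon.
'what' functions as the direct object of 'describe'. The gap is right after 'describe'.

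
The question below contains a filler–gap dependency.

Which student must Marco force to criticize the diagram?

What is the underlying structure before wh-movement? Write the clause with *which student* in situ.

'which student' functions as the direct object of 'force'. Wh-movement fronts it, leaving a gap right after 'force':
Which student must Marco force ___ to criticize the diagram?

Marco must force which student to criticize the diagram.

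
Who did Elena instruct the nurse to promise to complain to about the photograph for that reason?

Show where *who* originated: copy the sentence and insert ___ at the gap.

Who did Elena instruct the nurse to promise to complain to ___ about the photograph for that reason?

Underlying clause: Elena did instruct the nurse to promise to complain to who about the photograph for that reason.
'who' functions as the object of the preposition 'to'. The gap is right after 'to'.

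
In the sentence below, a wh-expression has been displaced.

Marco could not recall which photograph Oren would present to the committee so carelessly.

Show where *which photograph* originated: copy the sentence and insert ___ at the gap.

Marco could not recall which photograph Oren would present ___ to the committee so carelessly.

Before movement: Oren would present which photograph to the committee so carelessly.
'which photograph' functions as the direct object of 'present'. The gap is right after 'present'.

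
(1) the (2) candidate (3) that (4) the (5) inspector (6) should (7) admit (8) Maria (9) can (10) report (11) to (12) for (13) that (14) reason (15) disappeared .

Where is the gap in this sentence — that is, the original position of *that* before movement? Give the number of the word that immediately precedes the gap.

The filler 'that' is interpreted as the object of the preposition 'to'. Fronting leaves a gap immediately after 'to':
The candidate that the inspector should admit Maria can report to ___ for that reason disappeared.
'to' is word 11.

11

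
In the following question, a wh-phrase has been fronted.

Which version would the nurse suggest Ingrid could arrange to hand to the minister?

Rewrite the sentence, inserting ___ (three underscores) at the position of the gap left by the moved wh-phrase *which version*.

Which version would the nurse suggest Ingrid could arrange to hand ___ to the minister?

In situ: The nurse would suggest Ingrid could arrange to hand which version to the minister.
'which version' is the direct object of 'hand'. The gap is right after 'hand'.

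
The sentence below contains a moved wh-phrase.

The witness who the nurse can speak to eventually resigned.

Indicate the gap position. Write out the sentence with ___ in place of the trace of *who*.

'who' is the object of the preposition 'to'. The gap is right after 'to'.

The witness who the nurse can speak to ___ eventually resigned.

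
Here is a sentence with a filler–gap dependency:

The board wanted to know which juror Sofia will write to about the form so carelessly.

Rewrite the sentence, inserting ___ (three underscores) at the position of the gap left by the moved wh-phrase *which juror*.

Pre-movement form: Sofia will write to which juror about the form so carelessly.
'which juror' is the object of the preposition 'to'. The gap is right after 'to'.

The board wanted to know which juror Sofia will write to ___ about the form so carelessly.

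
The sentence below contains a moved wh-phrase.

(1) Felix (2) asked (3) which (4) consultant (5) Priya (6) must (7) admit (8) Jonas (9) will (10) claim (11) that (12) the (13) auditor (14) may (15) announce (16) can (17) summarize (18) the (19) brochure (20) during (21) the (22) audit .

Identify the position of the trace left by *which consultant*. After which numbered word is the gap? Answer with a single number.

15

In situ: Priya must admit Jonas will claim that the auditor may announce which consultant can summarize the brochure during the audit.
The filler 'which consultant' is interpreted as the subject of the clause embedded under 'announce'. Fronting leaves a gap immediately after 'announce':
Felix asked which consultant Priya must admit Jonas will claim that the auditor may announce ___ can summarize the brochure during the audit.
'announce' is word 15.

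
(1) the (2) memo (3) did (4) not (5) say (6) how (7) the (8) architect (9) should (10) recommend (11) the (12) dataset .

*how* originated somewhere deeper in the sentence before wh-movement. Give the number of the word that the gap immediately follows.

12

Before movement: The architect should recommend the dataset how.
'how' functions as the manner adjunct. It moves to the left edge, and the trace sits right after 'dataset':
The memo did not say how the architect should recommend the dataset ___.
'dataset' is word 12.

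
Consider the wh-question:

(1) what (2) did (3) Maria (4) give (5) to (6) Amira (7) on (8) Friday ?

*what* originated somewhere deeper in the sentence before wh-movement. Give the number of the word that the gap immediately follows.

4

Underlying clause: Maria did give what to Amira on Friday.
The filler 'what' is interpreted as the direct object of 'give'. Wh-movement fronts it, leaving a gap right after 'give':
What did Maria give ___ to Amira on Friday?
'give' is word 4.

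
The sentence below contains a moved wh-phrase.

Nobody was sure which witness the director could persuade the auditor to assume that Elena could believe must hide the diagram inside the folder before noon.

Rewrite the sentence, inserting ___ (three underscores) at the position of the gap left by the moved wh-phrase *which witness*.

Underlying clause: The director could persuade the auditor to assume that Elena could believe which witness must hide the diagram inside the folder before noon.
The filler 'which witness' is interpreted as the subject of the clause embedded under 'believe'. The gap is right after 'believe'.

Nobody was sure which witness the director could persuade the auditor to assume that Elena could believe ___ must hide the diagram inside the folder before noon.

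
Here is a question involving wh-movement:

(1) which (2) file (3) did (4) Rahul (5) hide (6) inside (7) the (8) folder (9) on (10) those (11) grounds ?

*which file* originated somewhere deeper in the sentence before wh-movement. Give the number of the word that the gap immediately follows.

In situ: Rahul did hide which file inside the folder on those grounds.
'which file' functions as the direct object of 'hide'. Wh-movement fronts it, leaving a gap right after 'hide':
Which file did Rahul hide ___ inside the folder on those grounds?
'hide' is word 5.

5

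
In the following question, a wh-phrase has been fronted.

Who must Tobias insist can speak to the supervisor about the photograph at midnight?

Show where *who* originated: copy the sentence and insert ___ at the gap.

Who must Tobias insist ___ can speak to the supervisor about the photograph at midnight?

Pre-movement form: Tobias must insist who can speak to the supervisor about the photograph at midnight.
'who' is the subject of the clause embedded under 'insist'. The gap is right after 'insist'.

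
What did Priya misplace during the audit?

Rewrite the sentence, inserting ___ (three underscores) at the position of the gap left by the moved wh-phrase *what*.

What did Priya misplace ___ during the audit?

Before movement: Priya did misplace what during the audit.
The filler 'what' is interpreted as the direct object of 'misplace'. The gap is right after 'misplace'.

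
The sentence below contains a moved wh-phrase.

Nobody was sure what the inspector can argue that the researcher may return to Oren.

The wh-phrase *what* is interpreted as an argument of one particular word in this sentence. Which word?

return

Underlying clause: The inspector can argue that the researcher may return what to Oren.
The filler 'what' is interpreted as the direct object of 'return'. Wh-movement fronts it, leaving a gap right after 'return':
Nobody was sure what the inspector can argue that the researcher may return ___ to Oren.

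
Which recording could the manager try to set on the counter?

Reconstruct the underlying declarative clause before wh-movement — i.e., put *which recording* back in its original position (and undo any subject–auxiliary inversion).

'which recording' is the direct object of 'set'. Fronting leaves a gap immediately after 'set':
Which recording could the manager try to set ___ on the counter?

The manager could try to set which recording on the counter.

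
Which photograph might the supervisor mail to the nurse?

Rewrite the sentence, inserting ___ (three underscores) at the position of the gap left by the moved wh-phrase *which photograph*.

Before movement: The supervisor might mail which photograph to the nurse.
'which photograph' functions as the direct object of 'mail'. The gap is right after 'mail'.

Which photograph might the supervisor mail ___ to the nurse?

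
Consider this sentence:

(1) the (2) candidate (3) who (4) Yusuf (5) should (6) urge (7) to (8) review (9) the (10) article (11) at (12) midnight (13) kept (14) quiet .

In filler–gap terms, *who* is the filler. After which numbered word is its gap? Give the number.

6

'who' functions as the direct object of 'urge'. It moves to the left edge, and the trace sits right after 'urge':
The candidate who Yusuf should urge ___ to review the article at midnight kept quiet.
'urge' is word 6.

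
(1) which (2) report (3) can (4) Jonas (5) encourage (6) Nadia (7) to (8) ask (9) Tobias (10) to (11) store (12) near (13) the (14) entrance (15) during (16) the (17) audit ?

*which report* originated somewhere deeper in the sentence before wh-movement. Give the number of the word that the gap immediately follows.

11

Before movement: Jonas can encourage Nadia to ask Tobias to store which report near the entrance during the audit.
'which report' is the direct object of 'store'. Fronting leaves a gap immediately after 'store':
Which report can Jonas encourage Nadia to ask Tobias to store ___ near the entrance during the audit?
'store' is word 11.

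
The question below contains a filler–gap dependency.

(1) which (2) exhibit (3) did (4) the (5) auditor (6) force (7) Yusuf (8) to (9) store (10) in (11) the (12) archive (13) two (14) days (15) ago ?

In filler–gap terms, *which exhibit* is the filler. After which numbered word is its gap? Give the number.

In situ: The auditor did force Yusuf to store which exhibit in the archive two days ago.
The filler 'which exhibit' is interpreted as the direct object of 'store'. Fronting leaves a gap immediately after 'store':
Which exhibit did the auditor force Yusuf to store ___ in the archive two days ago?
'store' is word 9.

9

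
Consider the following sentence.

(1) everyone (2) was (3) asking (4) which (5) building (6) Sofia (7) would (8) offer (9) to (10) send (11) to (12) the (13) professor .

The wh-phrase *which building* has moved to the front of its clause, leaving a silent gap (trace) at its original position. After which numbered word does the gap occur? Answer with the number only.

In situ: Sofia would offer to send which building to the professor.
'which building' functions as the direct object of 'send'. It moves to the left edge, and the trace sits right after 'send':
Everyone was asking which building Sofia would offer to send ___ to the professor.
'send' is word 10.

10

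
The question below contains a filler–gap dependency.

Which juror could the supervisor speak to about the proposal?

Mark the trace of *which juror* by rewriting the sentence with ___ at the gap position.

Pre-movement form: The supervisor could speak to which juror about the proposal.
'which juror' is the object of the preposition 'to'. The gap is right after 'to'.

Which juror could the supervisor speak to ___ about the proposal?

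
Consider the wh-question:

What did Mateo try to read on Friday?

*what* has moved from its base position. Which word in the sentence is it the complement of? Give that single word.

read

Underlying clause: Mateo did try to read what on Friday.
'what' is the direct object of 'read'. It moves to the left edge, and the trace sits right after 'read':
What did Mateo try to read ___ on Friday?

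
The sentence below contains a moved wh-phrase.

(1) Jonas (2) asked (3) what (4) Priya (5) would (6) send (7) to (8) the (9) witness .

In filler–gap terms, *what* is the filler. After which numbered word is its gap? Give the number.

Before movement: Priya would send what to the witness.
The filler 'what' is interpreted as the direct object of 'send'. Wh-movement fronts it, leaving a gap right after 'send':
Jonas asked what Priya would send ___ to the witness.
'send' is word 6.

6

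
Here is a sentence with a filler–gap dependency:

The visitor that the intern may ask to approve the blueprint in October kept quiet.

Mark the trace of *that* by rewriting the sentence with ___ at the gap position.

The visitor that the intern may ask ___ to approve the blueprint in October kept quiet.

The filler 'that' is interpreted as the direct object of 'ask'. The gap is right after 'ask'.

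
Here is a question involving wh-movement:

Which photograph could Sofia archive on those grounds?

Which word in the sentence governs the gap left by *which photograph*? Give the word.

archive

Pre-movement form: Sofia could archive which photograph on those grounds.
The filler 'which photograph' is interpreted as the direct object of 'archive'. Fronting leaves a gap immediately after 'archive':
Which photograph could Sofia archive ___ on those grounds?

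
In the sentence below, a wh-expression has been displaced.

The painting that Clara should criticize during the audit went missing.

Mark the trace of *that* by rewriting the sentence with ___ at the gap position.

The painting that Clara should criticize ___ during the audit went missing.

The filler 'that' is interpreted as the direct object of 'criticize'. The gap is right after 'criticize'.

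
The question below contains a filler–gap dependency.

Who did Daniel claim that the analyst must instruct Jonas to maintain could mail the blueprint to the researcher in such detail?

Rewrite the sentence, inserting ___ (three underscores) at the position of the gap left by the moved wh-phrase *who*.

Who did Daniel claim that the analyst must instruct Jonas to maintain ___ could mail the blueprint to the researcher in such detail?

Pre-movement form: Daniel did claim that the analyst must instruct Jonas to maintain who could mail the blueprint to the researcher in such detail.
'who' functions as the subject of the clause embedded under 'maintain'. The gap is right after 'maintain'.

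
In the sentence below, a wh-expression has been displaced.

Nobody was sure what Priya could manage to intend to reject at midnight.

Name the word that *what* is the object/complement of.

reject

Before movement: Priya could manage to intend to reject what at midnight.
'what' is the direct object of 'reject'. Fronting leaves a gap immediately after 'reject':
Nobody was sure what Priya could manage to intend to reject ___ at midnight.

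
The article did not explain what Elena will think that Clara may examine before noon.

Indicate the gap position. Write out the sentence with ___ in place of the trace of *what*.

In situ: Elena will think that Clara may examine what before noon.
'what' is the direct object of 'examine'. The gap is right after 'examine'.

The article did not explain what Elena will think that Clara may examine ___ before noon.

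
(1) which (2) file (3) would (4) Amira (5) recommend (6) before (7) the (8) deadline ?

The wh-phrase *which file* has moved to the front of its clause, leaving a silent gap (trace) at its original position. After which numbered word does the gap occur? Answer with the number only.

5

Underlying clause: Amira would recommend which file before the deadline.
The filler 'which file' is interpreted as the direct object of 'recommend'. Wh-movement fronts it, leaving a gap right after 'recommend':
Which file would Amira recommend ___ before the deadline?
'recommend' is word 5.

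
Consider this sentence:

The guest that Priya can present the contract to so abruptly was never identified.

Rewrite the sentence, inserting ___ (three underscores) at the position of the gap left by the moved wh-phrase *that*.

The filler 'that' is interpreted as the object of the preposition 'to' (recipient of 'present'). The gap is right after 'to'.

The guest that Priya can present the contract to ___ so abruptly was never identified.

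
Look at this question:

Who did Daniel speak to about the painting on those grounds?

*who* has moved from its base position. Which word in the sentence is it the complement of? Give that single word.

Pre-movement form: Daniel did speak to who about the painting on those grounds.
The filler 'who' is interpreted as the object of the preposition 'to'. It moves to the left edge, and the trace sits right after 'to':
Who did Daniel speak to ___ about the painting on those grounds?

to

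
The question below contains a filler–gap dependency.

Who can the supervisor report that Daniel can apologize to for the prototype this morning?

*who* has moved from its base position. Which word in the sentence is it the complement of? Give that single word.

In situ: The supervisor can report that Daniel can apologize to who for the prototype this morning.
'who' is the object of the preposition 'to'. Wh-movement fronts it, leaving a gap right after 'to':
Who can the supervisor report that Daniel can apologize to ___ for the prototype this morning?

to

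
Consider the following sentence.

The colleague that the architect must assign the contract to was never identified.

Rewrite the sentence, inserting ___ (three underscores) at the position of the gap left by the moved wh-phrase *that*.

The colleague that the architect must assign the contract to ___ was never identified.

The filler 'that' is interpreted as the object of the preposition 'to' (recipient of 'assign'). The gap is right after 'to'.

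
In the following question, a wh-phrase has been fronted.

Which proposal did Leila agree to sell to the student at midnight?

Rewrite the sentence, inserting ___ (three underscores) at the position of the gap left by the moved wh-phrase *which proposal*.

Underlying clause: Leila did agree to sell which proposal to the student at midnight.
'which proposal' is the direct object of 'sell'. The gap is right after 'sell'.

Which proposal did Leila agree to sell ___ to the student at midnight?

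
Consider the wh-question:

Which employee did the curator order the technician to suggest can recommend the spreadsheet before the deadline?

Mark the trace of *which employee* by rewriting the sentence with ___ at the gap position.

Which employee did the curator order the technician to suggest ___ can recommend the spreadsheet before the deadline?

In situ: The curator did order the technician to suggest which employee can recommend the spreadsheet before the deadline.
'which employee' functions as the subject of the clause embedded under 'suggest'. The gap is right after 'suggest'.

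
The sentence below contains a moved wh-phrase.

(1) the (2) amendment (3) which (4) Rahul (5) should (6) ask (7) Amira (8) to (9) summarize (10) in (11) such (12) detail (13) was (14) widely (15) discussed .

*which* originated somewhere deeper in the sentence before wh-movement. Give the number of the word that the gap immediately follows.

9

'which' is the direct object of 'summarize'. Wh-movement fronts it, leaving a gap right after 'summarize':
The amendment which Rahul should ask Amira to summarize ___ in such detail was widely discussed.
'summarize' is word 9.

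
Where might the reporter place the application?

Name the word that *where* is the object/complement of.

place

In situ: The reporter might place the application where.
'where' functions as the locative complement of 'place'. Fronting leaves a gap immediately after 'application':
Where might the reporter place the application ___?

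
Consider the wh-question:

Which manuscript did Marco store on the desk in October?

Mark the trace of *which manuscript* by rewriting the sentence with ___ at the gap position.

Pre-movement form: Marco did store which manuscript on the desk in October.
'which manuscript' functions as the direct object of 'store'. The gap is right after 'store'.

Which manuscript did Marco store ___ on the desk in October?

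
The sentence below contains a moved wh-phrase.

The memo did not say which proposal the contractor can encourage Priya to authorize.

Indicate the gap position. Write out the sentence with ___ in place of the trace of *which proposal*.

Underlying clause: The contractor can encourage Priya to authorize which proposal.
'which proposal' functions as the direct object of 'authorize'. The gap is right after 'authorize'.

The memo did not say which proposal the contractor can encourage Priya to authorize ___.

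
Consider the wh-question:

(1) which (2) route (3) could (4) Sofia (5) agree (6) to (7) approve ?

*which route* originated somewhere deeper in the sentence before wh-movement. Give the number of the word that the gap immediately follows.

Pre-movement form: Sofia could agree to approve which route.
'which route' functions as the direct object of 'approve'. Wh-movement fronts it, leaving a gap right after 'approve':
Which route could Sofia agree to approve ___?
'approve' is word 7.

7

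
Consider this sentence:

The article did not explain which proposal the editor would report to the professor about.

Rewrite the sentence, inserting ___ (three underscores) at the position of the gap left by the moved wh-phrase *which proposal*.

Pre-movement form: The editor would report to the professor about which proposal.
The filler 'which proposal' is interpreted as the object of the preposition 'about'. The gap is right after 'about'.

The article did not explain which proposal the editor would report to the professor about ___.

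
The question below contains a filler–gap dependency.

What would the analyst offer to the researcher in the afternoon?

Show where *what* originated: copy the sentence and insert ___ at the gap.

What would the analyst offer ___ to the researcher in the afternoon?

Before movement: The analyst would offer what to the researcher in the afternoon.
'what' functions as the direct object of 'offer'. The gap is right after 'offer'.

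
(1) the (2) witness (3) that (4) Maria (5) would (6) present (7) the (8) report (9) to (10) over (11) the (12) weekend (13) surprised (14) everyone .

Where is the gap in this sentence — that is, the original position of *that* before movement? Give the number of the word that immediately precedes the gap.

9

'that' is the object of the preposition 'to' (recipient of 'present'). Wh-movement fronts it, leaving a gap right after 'to':
The witness that Maria would present the report to ___ over the weekend surprised everyone.
'to' is word 9.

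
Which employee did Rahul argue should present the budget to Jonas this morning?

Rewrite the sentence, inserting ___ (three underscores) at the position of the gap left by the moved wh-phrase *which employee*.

Which employee did Rahul argue ___ should present the budget to Jonas this morning?

Before movement: Rahul did argue which employee should present the budget to Jonas this morning.
'which employee' functions as the subject of the clause embedded under 'argue'. The gap is right after 'argue'.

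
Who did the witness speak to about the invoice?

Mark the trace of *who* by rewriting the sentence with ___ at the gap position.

In situ: The witness did speak to who about the invoice.
'who' functions as the object of the preposition 'to'. The gap is right after 'to'.

Who did the witness speak to ___ about the invoice?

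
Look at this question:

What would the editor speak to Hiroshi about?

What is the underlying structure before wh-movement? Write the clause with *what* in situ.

The editor would speak to Hiroshi about what.

'what' is the object of the preposition 'about'. It moves to the left edge, and the trace sits right after 'about':
What would the editor speak to Hiroshi about ___?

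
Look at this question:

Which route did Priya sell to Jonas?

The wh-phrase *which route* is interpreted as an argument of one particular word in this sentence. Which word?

sell

Pre-movement form: Priya did sell which route to Jonas.
The filler 'which route' is interpreted as the direct object of 'sell'. Wh-movement fronts it, leaving a gap right after 'sell':
Which route did Priya sell ___ to Jonas?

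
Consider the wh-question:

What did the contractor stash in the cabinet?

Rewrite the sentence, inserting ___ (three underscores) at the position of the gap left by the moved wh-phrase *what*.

Underlying clause: The contractor did stash what in the cabinet.
'what' is the direct object of 'stash'. The gap is right after 'stash'.

What did the contractor stash ___ in the cabinet?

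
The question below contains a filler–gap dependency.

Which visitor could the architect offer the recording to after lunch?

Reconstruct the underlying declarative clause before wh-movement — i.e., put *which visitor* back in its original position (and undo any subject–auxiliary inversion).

The architect could offer the recording to which visitor after lunch.

'which visitor' is the object of the preposition 'to' (recipient of 'offer'). It moves to the left edge, and the trace sits right after 'to':
Which visitor could the architect offer the recording to ___ after lunch?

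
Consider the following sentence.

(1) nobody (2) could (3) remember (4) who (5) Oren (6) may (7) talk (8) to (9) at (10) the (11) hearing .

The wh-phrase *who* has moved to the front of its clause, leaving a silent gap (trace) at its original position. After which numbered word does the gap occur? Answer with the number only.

8

Underlying clause: Oren may talk to who at the hearing.
'who' is the object of the preposition 'to'. Wh-movement fronts it, leaving a gap right after 'to':
Nobody could remember who Oren may talk to ___ at the hearing.
'to' is word 8.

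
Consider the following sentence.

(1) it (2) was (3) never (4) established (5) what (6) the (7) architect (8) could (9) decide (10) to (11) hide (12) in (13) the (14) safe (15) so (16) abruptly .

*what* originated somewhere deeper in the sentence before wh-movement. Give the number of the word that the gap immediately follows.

In situ: The architect could decide to hide what in the safe so abruptly.
'what' is the direct object of 'hide'. It moves to the left edge, and the trace sits right after 'hide':
It was never established what the architect could decide to hide ___ in the safe so abruptly.
'hide' is word 11.

11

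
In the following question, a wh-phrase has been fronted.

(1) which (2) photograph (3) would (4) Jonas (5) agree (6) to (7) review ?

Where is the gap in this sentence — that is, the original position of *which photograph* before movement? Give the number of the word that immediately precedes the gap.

Before movement: Jonas would agree to review which photograph.
'which photograph' is the direct object of 'review'. Wh-movement fronts it, leaving a gap right after 'review':
Which photograph would Jonas agree to review ___?
'review' is word 7.

7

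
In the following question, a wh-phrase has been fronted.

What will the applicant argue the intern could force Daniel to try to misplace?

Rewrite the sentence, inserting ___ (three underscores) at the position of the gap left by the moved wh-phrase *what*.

Underlying clause: The applicant will argue the intern could force Daniel to try to misplace what.
'what' is the direct object of 'misplace'. The gap is right after 'misplace'.

What will the applicant argue the intern could force Daniel to try to misplace ___?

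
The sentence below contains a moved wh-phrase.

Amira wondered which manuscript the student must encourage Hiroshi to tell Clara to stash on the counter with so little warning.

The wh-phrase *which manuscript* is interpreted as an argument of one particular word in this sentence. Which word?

In situ: The student must encourage Hiroshi to tell Clara to stash which manuscript on the counter with so little warning.
'which manuscript' is the direct object of 'stash'. Wh-movement fronts it, leaving a gap right after 'stash':
Amira wondered which manuscript the student must encourage Hiroshi to tell Clara to stash ___ on the counter with so little warning.

stash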